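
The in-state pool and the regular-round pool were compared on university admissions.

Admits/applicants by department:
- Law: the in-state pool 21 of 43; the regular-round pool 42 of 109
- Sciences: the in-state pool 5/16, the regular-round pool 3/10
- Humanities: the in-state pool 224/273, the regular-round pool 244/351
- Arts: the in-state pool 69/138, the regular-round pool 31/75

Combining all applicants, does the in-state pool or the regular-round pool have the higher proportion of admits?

Law: the in-state pool 21/43 = 48.8%, the regular-round pool 42/109 = 38.5% → the in-state pool
Sciences: the in-state pool 5/16 = 31.2%, the regular-round pool 3/10 = 30.0% → the in-state pool
Humanities: the in-state pool 224/273 = 82.1%, the regular-round pool 244/351 = 69.5% → the in-state pool
Arts: the in-state pool 69/138 = 50.0%, the regular-round pool 31/75 = 41.3% → the in-state pool
Overall: the in-state pool 319/470 = 67.9%, the regular-round pool 320/545 = 58.7% → the in-state pool

the in-state pool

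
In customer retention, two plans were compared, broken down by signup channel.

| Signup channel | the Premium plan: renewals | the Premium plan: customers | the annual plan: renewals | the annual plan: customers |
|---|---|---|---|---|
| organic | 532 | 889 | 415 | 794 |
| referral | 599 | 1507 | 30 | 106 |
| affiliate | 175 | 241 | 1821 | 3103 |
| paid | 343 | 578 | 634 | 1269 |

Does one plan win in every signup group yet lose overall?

Organic: the Premium plan 532/889 = 59.8%, the annual plan 415/794 = 52.3% → the Premium plan
Referral: the Premium plan 599/1507 = 39.7%, the annual plan 30/106 = 28.3% → the Premium plan
Affiliate: the Premium plan 175/241 = 72.6%, the annual plan 1821/3103 = 58.7% → the Premium plan
Paid: the Premium plan 343/578 = 59.3%, the annual plan 634/1269 = 50.0% → the Premium plan
Overall: the Premium plan 1649/3215 = 51.3%, the annual plan 2900/5272 = 55.0% → the annual plan
The Premium plan wins each signup group but the annual plan wins overall — the comparison reverses. The Premium plan's customers skew toward referral, which has a lower base rate.

Yes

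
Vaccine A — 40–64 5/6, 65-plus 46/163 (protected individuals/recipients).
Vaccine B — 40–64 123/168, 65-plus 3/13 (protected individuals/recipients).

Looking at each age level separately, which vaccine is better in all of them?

Vaccine A

40–64: Vaccine A 5/6 = 83.3%, Vaccine B 123/168 = 73.2% → Vaccine A
65-plus: Vaccine A 46/163 = 28.2%, Vaccine B 3/13 = 23.1% → Vaccine A
Vaccine A has the higher rate in both groups.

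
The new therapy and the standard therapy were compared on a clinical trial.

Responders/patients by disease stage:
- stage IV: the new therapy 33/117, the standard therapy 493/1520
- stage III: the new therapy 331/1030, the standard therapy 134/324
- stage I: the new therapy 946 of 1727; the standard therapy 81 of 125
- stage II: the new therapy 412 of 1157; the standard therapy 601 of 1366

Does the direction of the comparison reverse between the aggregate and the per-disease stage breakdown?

Yes

Stage IV: the new therapy 33/117 = 28.2%, the standard therapy 493/1520 = 32.4% → the standard therapy
Stage III: the new therapy 331/1030 = 32.1%, the standard therapy 134/324 = 41.4% → the standard therapy
Stage I: the new therapy 946/1727 = 54.8%, the standard therapy 81/125 = 64.8% → the standard therapy
Stage II: the new therapy 412/1157 = 35.6%, the standard therapy 601/1366 = 44.0% → the standard therapy
Overall: the new therapy 1722/4031 = 42.7%, the standard therapy 1309/3335 = 39.3% → the new therapy
The standard therapy wins each disease group but the new therapy wins overall — the comparison reverses. The standard therapy's patients skew toward stage IV, which has a lower base rate.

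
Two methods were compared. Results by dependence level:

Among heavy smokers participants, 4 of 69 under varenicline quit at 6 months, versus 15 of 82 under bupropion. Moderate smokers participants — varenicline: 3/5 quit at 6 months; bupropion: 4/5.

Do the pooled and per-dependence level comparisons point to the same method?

Yes

Heavy smokers: varenicline 4/69 = 5.8%, bupropion 15/82 = 18.3% → bupropion
Moderate smokers: varenicline 3/5 = 60.0%, bupropion 4/5 = 80.0% → bupropion
Overall: varenicline 7/74 = 9.5%, bupropion 19/87 = 21.8% → bupropion
Bupropion wins overall and in every dependence group — no reversal.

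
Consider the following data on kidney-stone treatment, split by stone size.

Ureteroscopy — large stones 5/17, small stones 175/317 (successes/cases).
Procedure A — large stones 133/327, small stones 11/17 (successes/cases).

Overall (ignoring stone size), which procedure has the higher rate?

Large stones: ureteroscopy 5/17 = 29.4%, Procedure A 133/327 = 40.7% → Procedure A
Small stones: ureteroscopy 175/317 = 55.2%, Procedure A 11/17 = 64.7% → Procedure A
Overall: ureteroscopy 180/334 = 53.9%, Procedure A 144/344 = 41.9% → ureteroscopy
(Procedure A wins every stone group but ureteroscopy wins overall — Procedure A's cases skew toward the low-rate large stones group.)

ureteroscopy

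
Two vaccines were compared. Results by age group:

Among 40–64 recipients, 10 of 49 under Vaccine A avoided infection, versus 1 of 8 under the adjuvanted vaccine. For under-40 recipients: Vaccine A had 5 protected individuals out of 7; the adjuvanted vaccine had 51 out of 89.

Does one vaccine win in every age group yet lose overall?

40–64: Vaccine A 10/49 = 20.4%, the adjuvanted vaccine 1/8 = 12.5% → Vaccine A
Under-40: Vaccine A 5/7 = 71.4%, the adjuvanted vaccine 51/89 = 57.3% → Vaccine A
Overall: Vaccine A 15/56 = 26.8%, the adjuvanted vaccine 52/97 = 53.6% → the adjuvanted vaccine
Vaccine A wins each age group but the adjuvanted vaccine wins overall — the comparison reverses. Vaccine A's recipients skew toward 40–64, which has a lower base rate.

Yes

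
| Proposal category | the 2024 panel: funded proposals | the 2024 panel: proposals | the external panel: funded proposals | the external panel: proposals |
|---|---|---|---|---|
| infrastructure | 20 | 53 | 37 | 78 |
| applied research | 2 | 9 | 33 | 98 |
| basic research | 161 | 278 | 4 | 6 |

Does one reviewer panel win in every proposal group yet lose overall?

Infrastructure: the 2024 panel 20/53 = 37.7%, the external panel 37/78 = 47.4% → the external panel
Applied research: the 2024 panel 2/9 = 22.2%, the external panel 33/98 = 33.7% → the external panel
Basic research: the 2024 panel 161/278 = 57.9%, the external panel 4/6 = 66.7% → the external panel
Overall: the 2024 panel 183/340 = 53.8%, the external panel 74/182 = 40.7% → the 2024 panel
The external panel wins each proposal group but the 2024 panel wins overall — the comparison reverses. The external panel's proposals skew toward applied research, which has a lower base rate.

Yes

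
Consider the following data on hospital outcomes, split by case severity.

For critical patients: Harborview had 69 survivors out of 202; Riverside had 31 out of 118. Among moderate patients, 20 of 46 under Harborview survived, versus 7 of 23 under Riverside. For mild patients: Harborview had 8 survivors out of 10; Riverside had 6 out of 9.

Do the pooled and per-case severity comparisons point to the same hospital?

Yes

Critical: Harborview 69/202 = 34.2%, Riverside 31/118 = 26.3% → Harborview
Moderate: Harborview 20/46 = 43.5%, Riverside 7/23 = 30.4% → Harborview
Mild: Harborview 8/10 = 80.0%, Riverside 6/9 = 66.7% → Harborview
Overall: Harborview 97/258 = 37.6%, Riverside 44/150 = 29.3% → Harborview
Harborview wins overall and in every case group — no reversal.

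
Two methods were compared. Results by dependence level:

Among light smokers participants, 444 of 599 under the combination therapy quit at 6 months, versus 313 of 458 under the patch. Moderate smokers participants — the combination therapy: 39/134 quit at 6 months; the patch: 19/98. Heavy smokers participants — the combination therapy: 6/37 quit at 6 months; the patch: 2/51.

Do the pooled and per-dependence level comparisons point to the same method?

Yes

Light smokers: the combination therapy 444/599 = 74.1%, the patch 313/458 = 68.3% → the combination therapy
Moderate smokers: the combination therapy 39/134 = 29.1%, the patch 19/98 = 19.4% → the combination therapy
Heavy smokers: the combination therapy 6/37 = 16.2%, the patch 2/51 = 3.9% → the combination therapy
Overall: the combination therapy 489/770 = 63.5%, the patch 334/607 = 55.0% → the combination therapy
The combination therapy wins overall and in every dependence group — no reversal.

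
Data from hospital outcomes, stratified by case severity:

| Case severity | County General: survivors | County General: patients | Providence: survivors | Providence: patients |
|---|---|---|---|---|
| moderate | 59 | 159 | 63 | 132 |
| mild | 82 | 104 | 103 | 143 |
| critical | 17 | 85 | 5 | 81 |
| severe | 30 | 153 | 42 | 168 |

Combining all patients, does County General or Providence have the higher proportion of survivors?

Providence

Moderate: County General 59/159 = 37.1%, Providence 63/132 = 47.7% → Providence
Mild: County General 82/104 = 78.8%, Providence 103/143 = 72.0% → County General
Critical: County General 17/85 = 20.0%, Providence 5/81 = 6.2% → County General
Severe: County General 30/153 = 19.6%, Providence 42/168 = 25.0% → Providence
Overall: County General 188/501 = 37.5%, Providence 213/524 = 40.6% → Providence
(Neither sweeps every case group, but Providence has the higher pooled rate.)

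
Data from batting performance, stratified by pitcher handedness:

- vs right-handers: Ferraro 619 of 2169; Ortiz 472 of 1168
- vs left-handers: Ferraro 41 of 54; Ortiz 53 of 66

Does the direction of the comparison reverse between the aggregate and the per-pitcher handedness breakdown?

Vs right-handers: Ferraro 619/2169 = 28.5%, Ortiz 472/1168 = 40.4% → Ortiz
Vs left-handers: Ferraro 41/54 = 75.9%, Ortiz 53/66 = 80.3% → Ortiz
Overall: Ferraro 660/2223 = 29.7%, Ortiz 525/1234 = 42.5% → Ortiz
Ortiz wins overall and in every pitcher group — no reversal.

No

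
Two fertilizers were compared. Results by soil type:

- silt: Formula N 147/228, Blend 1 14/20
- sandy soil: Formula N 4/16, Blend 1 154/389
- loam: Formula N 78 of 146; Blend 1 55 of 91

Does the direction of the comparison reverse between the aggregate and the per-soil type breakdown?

Yes

Silt: Formula N 147/228 = 64.5%, Blend 1 14/20 = 70.0% → Blend 1
Sandy soil: Formula N 4/16 = 25.0%, Blend 1 154/389 = 39.6% → Blend 1
Loam: Formula N 78/146 = 53.4%, Blend 1 55/91 = 60.4% → Blend 1
Overall: Formula N 229/390 = 58.7%, Blend 1 223/500 = 44.6% → Formula N
Blend 1 wins each soil group but Formula N wins overall — the comparison reverses. Blend 1's plots skew toward sandy soil, which has a lower base rate.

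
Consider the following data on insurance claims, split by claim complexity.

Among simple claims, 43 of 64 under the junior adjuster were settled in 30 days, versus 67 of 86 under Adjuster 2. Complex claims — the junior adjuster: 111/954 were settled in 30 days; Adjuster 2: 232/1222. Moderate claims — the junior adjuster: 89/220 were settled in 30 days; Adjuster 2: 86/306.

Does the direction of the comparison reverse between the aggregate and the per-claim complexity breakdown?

Simple: the junior adjuster 43/64 = 67.2%, Adjuster 2 67/86 = 77.9% → Adjuster 2
Complex: the junior adjuster 111/954 = 11.6%, Adjuster 2 232/1222 = 19.0% → Adjuster 2
Moderate: the junior adjuster 89/220 = 40.5%, Adjuster 2 86/306 = 28.1% → the junior adjuster
Overall: the junior adjuster 243/1238 = 19.6%, Adjuster 2 385/1614 = 23.9% → Adjuster 2
Neither sweeps: the junior adjuster wins 1 of 3 groups, Adjuster 2 wins 2. Adjuster 2 wins overall but not every group — no Simpson reversal.

No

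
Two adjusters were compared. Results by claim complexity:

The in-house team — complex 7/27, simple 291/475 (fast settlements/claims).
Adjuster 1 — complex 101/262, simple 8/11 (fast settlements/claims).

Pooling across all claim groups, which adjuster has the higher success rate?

the in-house team

Complex: the in-house team 7/27 = 25.9%, Adjuster 1 101/262 = 38.5% → Adjuster 1
Simple: the in-house team 291/475 = 61.3%, Adjuster 1 8/11 = 72.7% → Adjuster 1
Overall: the in-house team 298/502 = 59.4%, Adjuster 1 109/273 = 39.9% → the in-house team
(Adjuster 1 wins every claim group but the in-house team wins overall — Adjuster 1's claims skew toward the low-rate complex group.)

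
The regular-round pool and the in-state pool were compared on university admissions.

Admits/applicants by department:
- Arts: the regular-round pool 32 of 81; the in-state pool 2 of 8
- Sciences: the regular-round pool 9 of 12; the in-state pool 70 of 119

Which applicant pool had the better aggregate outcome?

Arts: the regular-round pool 32/81 = 39.5%, the in-state pool 2/8 = 25.0% → the regular-round pool
Sciences: the regular-round pool 9/12 = 75.0%, the in-state pool 70/119 = 58.8% → the regular-round pool
Overall: the regular-round pool 41/93 = 44.1%, the in-state pool 72/127 = 56.7% → the in-state pool
(The regular-round pool wins every department group but the in-state pool wins overall — the regular-round pool's applicants skew toward the low-rate Arts group.)

the in-state pool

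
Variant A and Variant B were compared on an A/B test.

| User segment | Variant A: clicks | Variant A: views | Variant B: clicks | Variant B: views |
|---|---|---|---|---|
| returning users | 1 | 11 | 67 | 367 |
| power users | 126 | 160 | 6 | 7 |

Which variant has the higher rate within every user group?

Variant B

Returning users: Variant A 1/11 = 9.1%, Variant B 67/367 = 18.3% → Variant B
Power users: Variant A 126/160 = 78.8%, Variant B 6/7 = 85.7% → Variant B
Variant B has the higher rate in both groups.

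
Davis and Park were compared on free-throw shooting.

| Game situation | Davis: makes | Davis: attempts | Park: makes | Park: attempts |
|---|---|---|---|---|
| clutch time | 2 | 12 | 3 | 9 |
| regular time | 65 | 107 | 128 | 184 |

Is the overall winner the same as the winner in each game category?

Clutch time: Davis 2/12 = 16.7%, Park 3/9 = 33.3% → Park
Regular time: Davis 65/107 = 60.7%, Park 128/184 = 69.6% → Park
Overall: Davis 67/119 = 56.3%, Park 131/193 = 67.9% → Park
Park wins overall and in every game group — no reversal.

Yes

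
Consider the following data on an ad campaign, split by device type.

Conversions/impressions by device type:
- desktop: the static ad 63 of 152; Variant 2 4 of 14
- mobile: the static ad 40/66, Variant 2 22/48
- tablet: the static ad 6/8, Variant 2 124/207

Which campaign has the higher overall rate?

Variant 2

Desktop: the static ad 63/152 = 41.4%, Variant 2 4/14 = 28.6% → the static ad
Mobile: the static ad 40/66 = 60.6%, Variant 2 22/48 = 45.8% → the static ad
Tablet: the static ad 6/8 = 75.0%, Variant 2 124/207 = 59.9% → the static ad
Overall: the static ad 109/226 = 48.2%, Variant 2 150/269 = 55.8% → Variant 2
(The static ad wins every device group but Variant 2 wins overall — the static ad's impressions skew toward the low-rate desktop group.)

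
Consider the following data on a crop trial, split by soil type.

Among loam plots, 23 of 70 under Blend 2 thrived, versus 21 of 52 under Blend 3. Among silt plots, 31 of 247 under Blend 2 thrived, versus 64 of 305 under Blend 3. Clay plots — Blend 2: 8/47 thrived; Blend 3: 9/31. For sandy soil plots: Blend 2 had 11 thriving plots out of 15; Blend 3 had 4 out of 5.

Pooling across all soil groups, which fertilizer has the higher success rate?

Blend 3

Loam: Blend 2 23/70 = 32.9%, Blend 3 21/52 = 40.4% → Blend 3
Silt: Blend 2 31/247 = 12.6%, Blend 3 64/305 = 21.0% → Blend 3
Clay: Blend 2 8/47 = 17.0%, Blend 3 9/31 = 29.0% → Blend 3
Sandy soil: Blend 2 11/15 = 73.3%, Blend 3 4/5 = 80.0% → Blend 3
Overall: Blend 2 73/379 = 19.3%, Blend 3 98/393 = 24.9% → Blend 3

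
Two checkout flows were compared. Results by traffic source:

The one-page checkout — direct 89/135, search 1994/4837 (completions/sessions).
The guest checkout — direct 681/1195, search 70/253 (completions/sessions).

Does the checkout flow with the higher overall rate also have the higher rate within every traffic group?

No

Direct: the one-page checkout 89/135 = 65.9%, the guest checkout 681/1195 = 57.0% → the one-page checkout
Search: the one-page checkout 1994/4837 = 41.2%, the guest checkout 70/253 = 27.7% → the one-page checkout
Overall: the one-page checkout 2083/4972 = 41.9%, the guest checkout 751/1448 = 51.9% → the guest checkout
The one-page checkout wins each traffic group but the guest checkout wins overall — the comparison reverses. The one-page checkout's sessions skew toward search, which has a lower base rate.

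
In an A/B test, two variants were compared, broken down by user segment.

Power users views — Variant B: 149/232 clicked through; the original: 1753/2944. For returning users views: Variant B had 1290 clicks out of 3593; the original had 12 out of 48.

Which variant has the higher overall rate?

Power users: Variant B 149/232 = 64.2%, the original 1753/2944 = 59.5% → Variant B
Returning users: Variant B 1290/3593 = 35.9%, the original 12/48 = 25.0% → Variant B
Overall: Variant B 1439/3825 = 37.6%, the original 1765/2992 = 59.0% → the original
(Variant B wins every user group but the original wins overall — Variant B's views skew toward the low-rate returning users group.)

the original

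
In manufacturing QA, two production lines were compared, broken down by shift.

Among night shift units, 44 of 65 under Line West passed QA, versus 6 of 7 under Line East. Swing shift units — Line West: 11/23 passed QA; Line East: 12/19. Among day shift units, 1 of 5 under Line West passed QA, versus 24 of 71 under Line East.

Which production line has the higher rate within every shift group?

Line East

Night shift: Line West 44/65 = 67.7%, Line East 6/7 = 85.7% → Line East
Swing shift: Line West 11/23 = 47.8%, Line East 12/19 = 63.2% → Line East
Day shift: Line West 1/5 = 20.0%, Line East 24/71 = 33.8% → Line East
Line East has the higher rate in all 3 groups.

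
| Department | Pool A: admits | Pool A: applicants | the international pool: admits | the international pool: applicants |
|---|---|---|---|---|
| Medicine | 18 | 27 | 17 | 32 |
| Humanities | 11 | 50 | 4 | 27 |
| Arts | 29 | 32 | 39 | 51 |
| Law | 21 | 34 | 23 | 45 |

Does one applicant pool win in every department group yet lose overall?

No

Medicine: Pool A 18/27 = 66.7%, the international pool 17/32 = 53.1% → Pool A
Humanities: Pool A 11/50 = 22.0%, the international pool 4/27 = 14.8% → Pool A
Arts: Pool A 29/32 = 90.6%, the international pool 39/51 = 76.5% → Pool A
Law: Pool A 21/34 = 61.8%, the international pool 23/45 = 51.1% → Pool A
Overall: Pool A 79/143 = 55.2%, the international pool 83/155 = 53.5% → Pool A
Pool A wins overall and in every department group — no reversal.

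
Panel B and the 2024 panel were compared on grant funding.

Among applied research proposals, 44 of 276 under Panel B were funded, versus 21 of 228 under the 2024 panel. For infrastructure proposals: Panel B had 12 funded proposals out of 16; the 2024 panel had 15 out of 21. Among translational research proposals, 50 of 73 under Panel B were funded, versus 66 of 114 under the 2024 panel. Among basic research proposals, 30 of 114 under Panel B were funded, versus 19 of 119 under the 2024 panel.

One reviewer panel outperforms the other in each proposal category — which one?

Panel B

Applied research: Panel B 44/276 = 15.9%, the 2024 panel 21/228 = 9.2% → Panel B
Infrastructure: Panel B 12/16 = 75.0%, the 2024 panel 15/21 = 71.4% → Panel B
Translational research: Panel B 50/73 = 68.5%, the 2024 panel 66/114 = 57.9% → Panel B
Basic research: Panel B 30/114 = 26.3%, the 2024 panel 19/119 = 16.0% → Panel B
Panel B has the higher rate in all 4 groups.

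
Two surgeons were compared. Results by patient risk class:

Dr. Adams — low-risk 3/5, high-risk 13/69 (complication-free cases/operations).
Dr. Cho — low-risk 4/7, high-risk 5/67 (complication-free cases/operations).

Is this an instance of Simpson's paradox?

No

Low-risk: Dr. Adams 3/5 = 60.0%, Dr. Cho 4/7 = 57.1% → Dr. Adams
High-risk: Dr. Adams 13/69 = 18.8%, Dr. Cho 5/67 = 7.5% → Dr. Adams
Overall: Dr. Adams 16/74 = 21.6%, Dr. Cho 9/74 = 12.2% → Dr. Adams
Dr. Adams wins overall and in every patient risk group — no reversal.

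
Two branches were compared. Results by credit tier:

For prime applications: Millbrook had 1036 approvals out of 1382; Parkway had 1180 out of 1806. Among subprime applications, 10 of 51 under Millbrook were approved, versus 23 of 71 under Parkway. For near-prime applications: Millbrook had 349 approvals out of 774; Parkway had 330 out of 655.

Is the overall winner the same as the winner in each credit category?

No

Prime: Millbrook 1036/1382 = 75.0%, Parkway 1180/1806 = 65.3% → Millbrook
Subprime: Millbrook 10/51 = 19.6%, Parkway 23/71 = 32.4% → Parkway
Near-prime: Millbrook 349/774 = 45.1%, Parkway 330/655 = 50.4% → Parkway
Overall: Millbrook 1395/2207 = 63.2%, Parkway 1533/2532 = 60.5% → Millbrook
Neither sweeps: Millbrook wins 1 of 3 groups, Parkway wins 2. Millbrook wins overall but not every group — no Simpson reversal.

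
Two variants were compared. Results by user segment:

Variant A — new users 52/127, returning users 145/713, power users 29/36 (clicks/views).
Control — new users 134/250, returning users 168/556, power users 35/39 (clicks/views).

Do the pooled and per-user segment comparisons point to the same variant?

Yes

New users: Variant A 52/127 = 40.9%, Control 134/250 = 53.6% → Control
Returning users: Variant A 145/713 = 20.3%, Control 168/556 = 30.2% → Control
Power users: Variant A 29/36 = 80.6%, Control 35/39 = 89.7% → Control
Overall: Variant A 226/876 = 25.8%, Control 337/845 = 39.9% → Control
Control wins overall and in every user group — no reversal.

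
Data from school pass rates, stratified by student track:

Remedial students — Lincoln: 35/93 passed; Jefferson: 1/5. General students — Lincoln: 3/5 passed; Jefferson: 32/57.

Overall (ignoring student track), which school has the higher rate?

Jefferson

Remedial: Lincoln 35/93 = 37.6%, Jefferson 1/5 = 20.0% → Lincoln
General: Lincoln 3/5 = 60.0%, Jefferson 32/57 = 56.1% → Lincoln
Overall: Lincoln 38/98 = 38.8%, Jefferson 33/62 = 53.2% → Jefferson
(Lincoln wins every student group but Jefferson wins overall — Lincoln's students skew toward the low-rate remedial group.)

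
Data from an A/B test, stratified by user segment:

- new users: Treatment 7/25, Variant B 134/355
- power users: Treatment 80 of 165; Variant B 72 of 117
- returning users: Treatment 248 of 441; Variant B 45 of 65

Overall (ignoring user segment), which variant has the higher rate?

New users: Treatment 7/25 = 28.0%, Variant B 134/355 = 37.7% → Variant B
Power users: Treatment 80/165 = 48.5%, Variant B 72/117 = 61.5% → Variant B
Returning users: Treatment 248/441 = 56.2%, Variant B 45/65 = 69.2% → Variant B
Overall: Treatment 335/631 = 53.1%, Variant B 251/537 = 46.7% → Treatment
(Variant B wins every user group but Treatment wins overall — Variant B's views skew toward the low-rate new users group.)

Treatment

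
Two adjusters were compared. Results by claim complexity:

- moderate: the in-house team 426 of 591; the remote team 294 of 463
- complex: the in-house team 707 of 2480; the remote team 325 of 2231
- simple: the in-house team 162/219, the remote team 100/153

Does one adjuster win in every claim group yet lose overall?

Moderate: the in-house team 426/591 = 72.1%, the remote team 294/463 = 63.5% → the in-house team
Complex: the in-house team 707/2480 = 28.5%, the remote team 325/2231 = 14.6% → the in-house team
Simple: the in-house team 162/219 = 74.0%, the remote team 100/153 = 65.4% → the in-house team
Overall: the in-house team 1295/3290 = 39.4%, the remote team 719/2847 = 25.3% → the in-house team
The in-house team wins overall and in every claim group — no reversal.

No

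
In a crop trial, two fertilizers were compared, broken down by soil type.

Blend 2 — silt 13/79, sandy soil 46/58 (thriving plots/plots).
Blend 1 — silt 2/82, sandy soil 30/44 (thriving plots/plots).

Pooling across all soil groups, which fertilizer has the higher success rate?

Silt: Blend 2 13/79 = 16.5%, Blend 1 2/82 = 2.4% → Blend 2
Sandy soil: Blend 2 46/58 = 79.3%, Blend 1 30/44 = 68.2% → Blend 2
Overall: Blend 2 59/137 = 43.1%, Blend 1 32/126 = 25.4% → Blend 2

Blend 2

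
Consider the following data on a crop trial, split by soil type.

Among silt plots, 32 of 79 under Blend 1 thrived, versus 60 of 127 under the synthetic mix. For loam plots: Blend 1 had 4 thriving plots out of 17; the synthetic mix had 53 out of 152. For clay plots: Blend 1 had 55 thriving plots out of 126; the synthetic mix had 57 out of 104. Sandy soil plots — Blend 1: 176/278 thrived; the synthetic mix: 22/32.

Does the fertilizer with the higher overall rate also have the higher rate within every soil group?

Silt: Blend 1 32/79 = 40.5%, the synthetic mix 60/127 = 47.2% → the synthetic mix
Loam: Blend 1 4/17 = 23.5%, the synthetic mix 53/152 = 34.9% → the synthetic mix
Clay: Blend 1 55/126 = 43.7%, the synthetic mix 57/104 = 54.8% → the synthetic mix
Sandy soil: Blend 1 176/278 = 63.3%, the synthetic mix 22/32 = 68.8% → the synthetic mix
Overall: Blend 1 267/500 = 53.4%, the synthetic mix 192/415 = 46.3% → Blend 1
The synthetic mix wins each soil group but Blend 1 wins overall — the comparison reverses. The synthetic mix's plots skew toward loam, which has a lower base rate.

No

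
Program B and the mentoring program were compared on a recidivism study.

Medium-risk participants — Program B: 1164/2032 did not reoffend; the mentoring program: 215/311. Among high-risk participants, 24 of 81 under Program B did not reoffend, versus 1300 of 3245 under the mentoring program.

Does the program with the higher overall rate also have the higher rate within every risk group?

Medium-risk: Program B 1164/2032 = 57.3%, the mentoring program 215/311 = 69.1% → the mentoring program
High-risk: Program B 24/81 = 29.6%, the mentoring program 1300/3245 = 40.1% → the mentoring program
Overall: Program B 1188/2113 = 56.2%, the mentoring program 1515/3556 = 42.6% → Program B
The mentoring program wins each risk group but Program B wins overall — the comparison reverses. The mentoring program's participants skew toward high-risk, which has a lower base rate.

No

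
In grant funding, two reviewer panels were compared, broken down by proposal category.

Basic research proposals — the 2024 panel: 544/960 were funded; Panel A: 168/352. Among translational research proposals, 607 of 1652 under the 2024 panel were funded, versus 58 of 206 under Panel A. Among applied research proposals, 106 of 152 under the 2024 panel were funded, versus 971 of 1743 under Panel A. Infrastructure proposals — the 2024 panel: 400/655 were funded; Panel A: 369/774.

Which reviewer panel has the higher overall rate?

Panel A

Basic research: the 2024 panel 544/960 = 56.7%, Panel A 168/352 = 47.7% → the 2024 panel
Translational research: the 2024 panel 607/1652 = 36.7%, Panel A 58/206 = 28.2% → the 2024 panel
Applied research: the 2024 panel 106/152 = 69.7%, Panel A 971/1743 = 55.7% → the 2024 panel
Infrastructure: the 2024 panel 400/655 = 61.1%, Panel A 369/774 = 47.7% → the 2024 panel
Overall: the 2024 panel 1657/3419 = 48.5%, Panel A 1566/3075 = 50.9% → Panel A
(The 2024 panel wins every proposal group but Panel A wins overall — the 2024 panel's proposals skew toward the low-rate translational research group.)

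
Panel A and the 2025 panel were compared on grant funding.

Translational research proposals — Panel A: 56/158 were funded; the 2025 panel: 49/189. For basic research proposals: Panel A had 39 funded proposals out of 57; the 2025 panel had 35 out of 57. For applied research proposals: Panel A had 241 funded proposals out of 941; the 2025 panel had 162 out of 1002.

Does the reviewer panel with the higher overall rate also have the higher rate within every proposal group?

Translational research: Panel A 56/158 = 35.4%, the 2025 panel 49/189 = 25.9% → Panel A
Basic research: Panel A 39/57 = 68.4%, the 2025 panel 35/57 = 61.4% → Panel A
Applied research: Panel A 241/941 = 25.6%, the 2025 panel 162/1002 = 16.2% → Panel A
Overall: Panel A 336/1156 = 29.1%, the 2025 panel 246/1248 = 19.7% → Panel A
Panel A wins overall and in every proposal group — no reversal.

Yes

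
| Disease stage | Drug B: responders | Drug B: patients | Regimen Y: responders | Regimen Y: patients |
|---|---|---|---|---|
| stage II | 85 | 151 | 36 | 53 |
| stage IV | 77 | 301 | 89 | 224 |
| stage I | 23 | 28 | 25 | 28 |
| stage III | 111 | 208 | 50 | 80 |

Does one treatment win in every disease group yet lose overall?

Stage II: Drug B 85/151 = 56.3%, Regimen Y 36/53 = 67.9% → Regimen Y
Stage IV: Drug B 77/301 = 25.6%, Regimen Y 89/224 = 39.7% → Regimen Y
Stage I: Drug B 23/28 = 82.1%, Regimen Y 25/28 = 89.3% → Regimen Y
Stage III: Drug B 111/208 = 53.4%, Regimen Y 50/80 = 62.5% → Regimen Y
Overall: Drug B 296/688 = 43.0%, Regimen Y 200/385 = 51.9% → Regimen Y
Regimen Y wins overall and in every disease group — no reversal.

No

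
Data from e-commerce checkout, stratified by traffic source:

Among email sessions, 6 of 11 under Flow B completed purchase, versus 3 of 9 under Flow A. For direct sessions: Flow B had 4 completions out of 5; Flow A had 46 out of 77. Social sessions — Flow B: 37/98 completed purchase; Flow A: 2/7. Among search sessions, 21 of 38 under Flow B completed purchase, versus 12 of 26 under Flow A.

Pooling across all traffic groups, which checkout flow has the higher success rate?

Flow A

Email: Flow B 6/11 = 54.5%, Flow A 3/9 = 33.3% → Flow B
Direct: Flow B 4/5 = 80.0%, Flow A 46/77 = 59.7% → Flow B
Social: Flow B 37/98 = 37.8%, Flow A 2/7 = 28.6% → Flow B
Search: Flow B 21/38 = 55.3%, Flow A 12/26 = 46.2% → Flow B
Overall: Flow B 68/152 = 44.7%, Flow A 63/119 = 52.9% → Flow A
(Flow B wins every traffic group but Flow A wins overall — Flow B's sessions skew toward the low-rate social group.)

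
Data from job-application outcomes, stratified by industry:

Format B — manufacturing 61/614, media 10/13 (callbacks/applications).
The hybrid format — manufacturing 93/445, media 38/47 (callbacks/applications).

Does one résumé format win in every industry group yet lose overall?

No

Manufacturing: Format B 61/614 = 9.9%, the hybrid format 93/445 = 20.9% → the hybrid format
Media: Format B 10/13 = 76.9%, the hybrid format 38/47 = 80.9% → the hybrid format
Overall: Format B 71/627 = 11.3%, the hybrid format 131/492 = 26.6% → the hybrid format
The hybrid format wins overall and in every industry group — no reversal.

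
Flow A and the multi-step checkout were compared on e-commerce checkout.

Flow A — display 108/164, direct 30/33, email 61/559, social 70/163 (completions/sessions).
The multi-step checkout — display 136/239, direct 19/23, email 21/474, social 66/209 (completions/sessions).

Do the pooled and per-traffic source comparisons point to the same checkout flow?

Display: Flow A 108/164 = 65.9%, the multi-step checkout 136/239 = 56.9% → Flow A
Direct: Flow A 30/33 = 90.9%, the multi-step checkout 19/23 = 82.6% → Flow A
Email: Flow A 61/559 = 10.9%, the multi-step checkout 21/474 = 4.4% → Flow A
Social: Flow A 70/163 = 42.9%, the multi-step checkout 66/209 = 31.6% → Flow A
Overall: Flow A 269/919 = 29.3%, the multi-step checkout 242/945 = 25.6% → Flow A
Flow A wins overall and in every traffic group — no reversal.

Yes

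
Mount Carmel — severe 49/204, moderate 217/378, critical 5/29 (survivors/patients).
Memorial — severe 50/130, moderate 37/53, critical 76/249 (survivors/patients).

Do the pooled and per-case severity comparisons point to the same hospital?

Severe: Mount Carmel 49/204 = 24.0%, Memorial 50/130 = 38.5% → Memorial
Moderate: Mount Carmel 217/378 = 57.4%, Memorial 37/53 = 69.8% → Memorial
Critical: Mount Carmel 5/29 = 17.2%, Memorial 76/249 = 30.5% → Memorial
Overall: Mount Carmel 271/611 = 44.4%, Memorial 163/432 = 37.7% → Mount Carmel
Memorial wins each case group but Mount Carmel wins overall — the comparison reverses. Memorial's patients skew toward critical, which has a lower base rate.

No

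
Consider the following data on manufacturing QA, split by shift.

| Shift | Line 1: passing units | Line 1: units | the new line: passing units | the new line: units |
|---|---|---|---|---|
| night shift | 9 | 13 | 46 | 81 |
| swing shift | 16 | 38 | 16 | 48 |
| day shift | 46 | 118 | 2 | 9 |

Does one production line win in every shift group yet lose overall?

Yes

Night shift: Line 1 9/13 = 69.2%, the new line 46/81 = 56.8% → Line 1
Swing shift: Line 1 16/38 = 42.1%, the new line 16/48 = 33.3% → Line 1
Day shift: Line 1 46/118 = 39.0%, the new line 2/9 = 22.2% → Line 1
Overall: Line 1 71/169 = 42.0%, the new line 64/138 = 46.4% → the new line
Line 1 wins each shift group but the new line wins overall — the comparison reverses. Line 1's units skew toward day shift, which has a lower base rate.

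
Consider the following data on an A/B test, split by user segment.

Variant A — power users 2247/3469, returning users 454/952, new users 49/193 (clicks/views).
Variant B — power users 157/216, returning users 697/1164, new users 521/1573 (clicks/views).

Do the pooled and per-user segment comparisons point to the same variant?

No

Power users: Variant A 2247/3469 = 64.8%, Variant B 157/216 = 72.7% → Variant B
Returning users: Variant A 454/952 = 47.7%, Variant B 697/1164 = 59.9% → Variant B
New users: Variant A 49/193 = 25.4%, Variant B 521/1573 = 33.1% → Variant B
Overall: Variant A 2750/4614 = 59.6%, Variant B 1375/2953 = 46.6% → Variant A
Variant B wins each user group but Variant A wins overall — the comparison reverses. Variant B's views skew toward new users, which has a lower base rate.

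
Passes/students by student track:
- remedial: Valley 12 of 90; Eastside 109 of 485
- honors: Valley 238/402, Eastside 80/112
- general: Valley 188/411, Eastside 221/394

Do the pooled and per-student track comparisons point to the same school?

No

Remedial: Valley 12/90 = 13.3%, Eastside 109/485 = 22.5% → Eastside
Honors: Valley 238/402 = 59.2%, Eastside 80/112 = 71.4% → Eastside
General: Valley 188/411 = 45.7%, Eastside 221/394 = 56.1% → Eastside
Overall: Valley 438/903 = 48.5%, Eastside 410/991 = 41.4% → Valley
Eastside wins each student group but Valley wins overall — the comparison reverses. Eastside's students skew toward remedial, which has a lower base rate.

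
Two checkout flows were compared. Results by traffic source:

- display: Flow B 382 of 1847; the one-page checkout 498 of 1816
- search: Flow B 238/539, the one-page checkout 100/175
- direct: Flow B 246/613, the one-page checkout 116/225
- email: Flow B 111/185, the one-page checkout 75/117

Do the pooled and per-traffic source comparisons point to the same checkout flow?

Display: Flow B 382/1847 = 20.7%, the one-page checkout 498/1816 = 27.4% → the one-page checkout
Search: Flow B 238/539 = 44.2%, the one-page checkout 100/175 = 57.1% → the one-page checkout
Direct: Flow B 246/613 = 40.1%, the one-page checkout 116/225 = 51.6% → the one-page checkout
Email: Flow B 111/185 = 60.0%, the one-page checkout 75/117 = 64.1% → the one-page checkout
Overall: Flow B 977/3184 = 30.7%, the one-page checkout 789/2333 = 33.8% → the one-page checkout
The one-page checkout wins overall and in every traffic group — no reversal.

Yes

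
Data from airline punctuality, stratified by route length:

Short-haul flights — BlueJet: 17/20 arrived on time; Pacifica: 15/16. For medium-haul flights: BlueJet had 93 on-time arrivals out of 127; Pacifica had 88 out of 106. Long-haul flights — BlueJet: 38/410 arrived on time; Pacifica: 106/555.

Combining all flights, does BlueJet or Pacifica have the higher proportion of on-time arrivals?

Pacifica

Short-haul: BlueJet 17/20 = 85.0%, Pacifica 15/16 = 93.8% → Pacifica
Medium-haul: BlueJet 93/127 = 73.2%, Pacifica 88/106 = 83.0% → Pacifica
Long-haul: BlueJet 38/410 = 9.3%, Pacifica 106/555 = 19.1% → Pacifica
Overall: BlueJet 148/557 = 26.6%, Pacifica 209/677 = 30.9% → Pacifica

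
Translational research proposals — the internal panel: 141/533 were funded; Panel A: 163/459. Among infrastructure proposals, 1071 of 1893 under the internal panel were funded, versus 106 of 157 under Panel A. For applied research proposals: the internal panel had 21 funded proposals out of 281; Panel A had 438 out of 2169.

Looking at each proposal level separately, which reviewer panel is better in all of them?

Translational research: the internal panel 141/533 = 26.5%, Panel A 163/459 = 35.5% → Panel A
Infrastructure: the internal panel 1071/1893 = 56.6%, Panel A 106/157 = 67.5% → Panel A
Applied research: the internal panel 21/281 = 7.5%, Panel A 438/2169 = 20.2% → Panel A
Panel A has the higher rate in all 3 groups.

Panel A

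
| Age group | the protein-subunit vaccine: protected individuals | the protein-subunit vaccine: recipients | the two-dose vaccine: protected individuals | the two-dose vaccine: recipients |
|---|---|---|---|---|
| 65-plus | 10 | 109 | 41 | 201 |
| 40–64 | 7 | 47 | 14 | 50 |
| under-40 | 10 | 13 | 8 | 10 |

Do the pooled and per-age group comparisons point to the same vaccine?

Yes

65-plus: the protein-subunit vaccine 10/109 = 9.2%, the two-dose vaccine 41/201 = 20.4% → the two-dose vaccine
40–64: the protein-subunit vaccine 7/47 = 14.9%, the two-dose vaccine 14/50 = 28.0% → the two-dose vaccine
Under-40: the protein-subunit vaccine 10/13 = 76.9%, the two-dose vaccine 8/10 = 80.0% → the two-dose vaccine
Overall: the protein-subunit vaccine 27/169 = 16.0%, the two-dose vaccine 63/261 = 24.1% → the two-dose vaccine
The two-dose vaccine wins overall and in every age group — no reversal.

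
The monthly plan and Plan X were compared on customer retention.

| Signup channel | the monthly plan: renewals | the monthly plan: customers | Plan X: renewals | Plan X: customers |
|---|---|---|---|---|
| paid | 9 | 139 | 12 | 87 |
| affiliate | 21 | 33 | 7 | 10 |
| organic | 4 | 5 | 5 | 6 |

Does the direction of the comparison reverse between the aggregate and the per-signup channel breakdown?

Paid: the monthly plan 9/139 = 6.5%, Plan X 12/87 = 13.8% → Plan X
Affiliate: the monthly plan 21/33 = 63.6%, Plan X 7/10 = 70.0% → Plan X
Organic: the monthly plan 4/5 = 80.0%, Plan X 5/6 = 83.3% → Plan X
Overall: the monthly plan 34/177 = 19.2%, Plan X 24/103 = 23.3% → Plan X
Plan X wins overall and in every signup group — no reversal.

No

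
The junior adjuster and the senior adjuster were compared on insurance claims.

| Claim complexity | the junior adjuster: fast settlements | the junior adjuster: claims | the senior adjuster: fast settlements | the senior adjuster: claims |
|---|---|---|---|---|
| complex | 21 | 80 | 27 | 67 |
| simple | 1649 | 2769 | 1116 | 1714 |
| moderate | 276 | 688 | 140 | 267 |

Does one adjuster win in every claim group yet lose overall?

Complex: the junior adjuster 21/80 = 26.2%, the senior adjuster 27/67 = 40.3% → the senior adjuster
Simple: the junior adjuster 1649/2769 = 59.6%, the senior adjuster 1116/1714 = 65.1% → the senior adjuster
Moderate: the junior adjuster 276/688 = 40.1%, the senior adjuster 140/267 = 52.4% → the senior adjuster
Overall: the junior adjuster 1946/3537 = 55.0%, the senior adjuster 1283/2048 = 62.6% → the senior adjuster
The senior adjuster wins overall and in every claim group — no reversal.

No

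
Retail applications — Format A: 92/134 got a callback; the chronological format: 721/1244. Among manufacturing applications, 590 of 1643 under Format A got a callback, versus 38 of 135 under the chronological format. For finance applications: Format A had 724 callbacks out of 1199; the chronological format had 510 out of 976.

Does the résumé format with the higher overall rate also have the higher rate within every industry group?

No

Retail: Format A 92/134 = 68.7%, the chronological format 721/1244 = 58.0% → Format A
Manufacturing: Format A 590/1643 = 35.9%, the chronological format 38/135 = 28.1% → Format A
Finance: Format A 724/1199 = 60.4%, the chronological format 510/976 = 52.3% → Format A
Overall: Format A 1406/2976 = 47.2%, the chronological format 1269/2355 = 53.9% → the chronological format
Format A wins each industry group but the chronological format wins overall — the comparison reverses. Format A's applications skew toward manufacturing, which has a lower base rate.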